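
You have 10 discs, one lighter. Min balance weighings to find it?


Each weighing has 3 outcomes (left heavy / balance / right heavy), so k weighings distinguish at most 3^k cases; splitting into three near-equal groups achieves this.
Need 3^k ≥ 10: 3^2 = 9 < 10 ≤ 3^3 = 27
k = ⌈log₃(10)⌉ = 3

3


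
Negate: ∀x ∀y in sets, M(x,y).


Original: ∀x ∀y M(x,y)
Rule: ¬∀→∃, ¬∃→∀, negate predicate.
Negation: ∃x ∃y ¬M(x,y)

∃x ∃y ¬M(x,y)


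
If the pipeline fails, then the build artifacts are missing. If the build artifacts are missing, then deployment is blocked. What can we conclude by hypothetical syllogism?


Hypothetical syllogism: P → Q, Q → R ⊢ P → R
Premise 1: the pipeline fails → the build artifacts are missing
Premise 2: the build artifacts are missing → deployment is blocked
Chain the implications: the middle term (the build artifacts are missing) links the two.
Conclusion: If the pipeline fails, then deployment is blocked.

If the pipeline fails, then deployment is blocked.


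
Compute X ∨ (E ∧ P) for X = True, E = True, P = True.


X = True, E = True, P = True
Step 1: E ∧ P = True AND True = True
Step 2: X ∨ True = True OR True = True
AND evaluated first (higher precedence); then OR applied.

True


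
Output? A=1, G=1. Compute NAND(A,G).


A AND G = 1
NOT(1) = 0

0


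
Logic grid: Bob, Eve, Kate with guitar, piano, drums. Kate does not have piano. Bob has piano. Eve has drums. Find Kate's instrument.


From clues:
  Eve → drums
  Bob → piano
By elimination, Kate gets the remaining.

guitar


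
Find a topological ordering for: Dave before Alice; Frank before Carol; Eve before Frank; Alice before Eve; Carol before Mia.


Constraints: Dave before Alice; Frank before Carol; Eve before Frank; Alice before Eve; Carol before Mia
Method: repeatedly schedule the remaining task that has no remaining task required before it.
  Step 1: remaining {Mia, Alice, Eve, Frank, Carol, Dave}; every task except Dave still has a predecessor pending → schedule Dave.
  Step 2: remaining {Mia, Alice, Eve, Frank, Carol}; every task except Alice still has a predecessor pending → schedule Alice.
  Step 3: remaining {Mia, Eve, Frank, Carol}; every task except Eve still has a predecessor pending → schedule Eve.
  Step 4: remaining {Mia, Frank, Carol}; every task except Frank still has a predecessor pending → schedule Frank.
  Step 5: remaining {Mia, Carol}; every task except Carol still has a predecessor pending → schedule Carol.
  Step 6: only Mia remains → schedule Mia.
Resulting order:

Dave → Alice → Eve → Frank → Carol → Mia


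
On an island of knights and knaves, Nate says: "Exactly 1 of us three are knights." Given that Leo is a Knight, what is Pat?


Nate claims exactly 1 knights among Nate, Leo, Pat.
Given: Leo is a Knight.

Case 1: Nate is a Knight (tells truth)
  Then exactly 1 of the three are knights.
  Counting Nate, Leo: 2 knight(s) so far. Need -1 more → impossible.
Case 2: Nate is a Knave (lies)
  Then the count is NOT 1.
  If Pat = Knave, count = 1 = 1 → claim would be true, contradicts lie.
  If Pat = Knight, count = 2 ≠ 1 → lie confirmed ✓

Pat is a Knight.

Knight


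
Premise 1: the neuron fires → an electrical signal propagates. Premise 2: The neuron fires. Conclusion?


Modus ponens: P → Q, P ⊢ Q
P: the neuron fires
Q: an electrical signal propagates
We have P → Q and P is true.
By modus ponens, Q must be true.

An electrical signal propagates


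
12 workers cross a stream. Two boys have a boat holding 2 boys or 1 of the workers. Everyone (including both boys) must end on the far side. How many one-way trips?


Per crossing of one of the workers: boys→, one←, one of the workers→, one← = 4 trips
12 × 4 = 48, + 1 final boys→ = 49
Minimum trips = 49

49


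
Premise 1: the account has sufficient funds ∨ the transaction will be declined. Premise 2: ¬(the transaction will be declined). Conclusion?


Disjunctive syllogism: P ∨ Q, ¬P ⊢ Q
Disjunction: the account has sufficient funds ∨ the transaction will be declined
We know it is not the case that the transaction will be declined.
By disjunctive syllogism, the other disjunct must be true.

The account has sufficient funds


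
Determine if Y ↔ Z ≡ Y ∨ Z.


Expression 1: Y ↔ Z
Expression 2: Y ∨ Z
Truth table (Y Z | Expr1 Expr2):
  T T |   T     T
  T F |   F     T   ← differ
  F T |   F     T   ← differ
  F F |   T     F   ← differ
Counterexample: Y=T, Z=F gives Expr1 = F but Expr2 = T, so the expressions are NOT logically equivalent.

No


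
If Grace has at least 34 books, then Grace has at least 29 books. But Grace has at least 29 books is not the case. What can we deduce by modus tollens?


Modus tollens: P → Q, ¬Q ⊢ ¬P
P: Grace has at least 34 books
Q: Grace has at least 29 books
We have P → Q and Q is false.
By modus tollens, P must be false.

It is not the case that Grace has at least 34 books


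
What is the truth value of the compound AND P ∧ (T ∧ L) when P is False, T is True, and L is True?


P = False, T = True, L = True
Step 1: T ∧ L = True AND True = True
Step 2: P ∧ True = False AND True = False
AND is true only when ALL operands are true.

False


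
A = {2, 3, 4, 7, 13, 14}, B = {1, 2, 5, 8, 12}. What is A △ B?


A = {2, 3, 4, 7, 13, 14}
B = {1, 2, 5, 8, 12}
Operation: symmetric difference
In A only: [3, 4, 7, 13, 14], in B only: [1, 5, 8, 12]

{1, 3, 4, 5, 7, 8, 12, 13, 14}


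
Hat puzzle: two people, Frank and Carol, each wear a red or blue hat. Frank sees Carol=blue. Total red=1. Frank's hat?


Total red = 1, Carol = blue
Red accounted for: 0
Remaining for Frank: 1
Frank's hat is red.

red


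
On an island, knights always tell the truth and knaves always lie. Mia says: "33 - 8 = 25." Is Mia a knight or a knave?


Statement: "33 - 8 = 25."
Actual: 33 - 8 = 25
Claimed: 25
Statement is TRUE → Mia tells the truth → Knight

Knight


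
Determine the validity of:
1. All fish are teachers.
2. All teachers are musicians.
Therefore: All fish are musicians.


Premise 1: All fish are teachers.
Premise 2: All teachers are musicians.
Conclusion: All fish are musicians.
Barbara syllogism (AAA-1): All A are B, All B are C → All A are C.
Middle term (teachers) distributed in premise 2.

Valid


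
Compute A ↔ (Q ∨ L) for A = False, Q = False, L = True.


A = False, Q = False, L = True
Step 1: Q ∨ L = False OR True = True
Step 2: A ↔ (True): true when both sides have same truth value.
Result: False ↔ True = False

False


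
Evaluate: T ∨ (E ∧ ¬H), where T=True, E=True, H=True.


T = True, E = True, H = True
Expression: T ∨ (E ∧ ¬H)
Step 1: ¬H = NOT True = False
Step 2: E ∧ ¬H = True AND False = False
Step 3: T ∨ (False) = True OR False = True

True


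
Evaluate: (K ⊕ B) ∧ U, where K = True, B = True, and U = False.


K = True, B = True, U = False
Step 1: K ⊕ B = True XOR True = False
Step 2: False ∧ U = False AND False = False
XOR true when exactly one of K,B is true; then AND with U.

False


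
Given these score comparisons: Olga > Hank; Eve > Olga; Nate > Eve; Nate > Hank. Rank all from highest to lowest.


Constraints: Olga > Hank; Eve > Olga; Nate > Eve; Nate > Hank
Method: at each step, the next-highest is the one remaining person who never appears on the smaller side of a constraint between remaining people.
  Step 1: remaining {Hank, Eve, Nate, Olga}; on the smaller side: {Hank, Eve, Olga} → Nate is next (Nate > Eve; Nate > Hank).
  Step 2: remaining {Hank, Eve, Olga}; on the smaller side: {Hank, Olga} → Eve is next (Eve > Olga).
  Step 3: remaining {Hank, Olga}; on the smaller side: {Hank} → Olga is next (Olga > Hank).
  Step 4: only Hank remains → lowest.
Final ranking (highest to lowest):

Nate > Eve > Olga > Hank


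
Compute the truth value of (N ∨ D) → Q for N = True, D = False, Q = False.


N = True, D = False, Q = False
Step 1: N ∨ D = True OR False = True
Step 2: (True) → Q: false only when antecedent=True and Q=False.
Result: False

False


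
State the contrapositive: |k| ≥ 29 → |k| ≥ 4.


Original: If |k| ≥ 29, then |k| ≥ 4
Contrapositive: If ¬Q, then ¬P
Negate Q: not (|k| ≥ 4)
Negate P: not (|k| ≥ 29)

If not (|k| ≥ 4), then not (|k| ≥ 29).


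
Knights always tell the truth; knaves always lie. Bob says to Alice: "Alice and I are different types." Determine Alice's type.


Bob says: "Alice and I are different types."
Case 1: Bob is a Knight (truth-teller)
  Statement is true → they ARE different → Alice is a Knave
Case 2: Bob is a Knave (liar)
  Statement is false → they are NOT different → Alice is a Knave
In both cases, Alice is a Knave.

Knave


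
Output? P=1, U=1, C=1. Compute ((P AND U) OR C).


P AND U = 1&1 = 1
1 OR 1 = 1

1


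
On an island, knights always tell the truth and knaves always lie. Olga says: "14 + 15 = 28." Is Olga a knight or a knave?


Statement: "14 + 15 = 28."
Actual: 14 + 15 = 29
Claimed: 28
Statement is FALSE → Olga lies → Knave

Knave


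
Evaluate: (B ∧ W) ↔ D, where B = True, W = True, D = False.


B = True, W = True, D = False
Step 1: B ∧ W = True AND True = True
Step 2: (True) ↔ D: true when both sides have same truth value.
Result: True ↔ False = False

False


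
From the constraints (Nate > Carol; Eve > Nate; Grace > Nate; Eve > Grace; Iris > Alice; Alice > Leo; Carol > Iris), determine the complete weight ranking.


Constraints: Nate > Carol; Eve > Nate; Grace > Nate; Eve > Grace; Iris > Alice; Alice > Leo; Carol > Iris
Method: at each step, the next-highest is the one remaining person who never appears on the smaller side of a constraint between remaining people.
  Step 1: remaining {Grace, Alice, Iris, Carol, Nate, Leo, Eve}; on the smaller side: {Grace, Alice, Iris, Carol, Nate, Leo} → Eve is next (Eve > Nate; Eve > Grace).
  Step 2: remaining {Grace, Alice, Iris, Carol, Nate, Leo}; on the smaller side: {Alice, Iris, Carol, Nate, Leo} → Grace is next (Grace > Nate).
  Step 3: remaining {Alice, Iris, Carol, Nate, Leo}; on the smaller side: {Alice, Iris, Carol, Leo} → Nate is next (Nate > Carol).
  Step 4: remaining {Alice, Iris, Carol, Leo}; on the smaller side: {Alice, Iris, Leo} → Carol is next (Carol > Iris).
  Step 5: remaining {Alice, Iris, Leo}; on the smaller side: {Alice, Leo} → Iris is next (Iris > Alice).
  Step 6: remaining {Alice, Leo}; on the smaller side: {Leo} → Alice is next (Alice > Leo).
  Step 7: only Leo remains → lowest.
Final ranking (highest to lowest):

Eve > Grace > Nate > Carol > Iris > Alice > Leo


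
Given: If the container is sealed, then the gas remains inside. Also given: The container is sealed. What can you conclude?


Modus ponens: P → Q, P ⊢ Q
P: the container is sealed
Q: the gas remains inside
We have P → Q and P is true.
By modus ponens, Q must be true.

The gas remains inside


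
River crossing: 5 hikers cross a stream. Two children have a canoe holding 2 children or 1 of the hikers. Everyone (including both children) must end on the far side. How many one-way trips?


Per crossing of one of the hikers: children→, one←, one of the hikers→, one← = 4 trips
5 × 4 = 20, + 1 final children→ = 21
Minimum trips = 21

21


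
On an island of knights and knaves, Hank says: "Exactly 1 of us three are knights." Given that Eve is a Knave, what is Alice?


Hank claims exactly 1 knights among Hank, Eve, Alice.
Given: Eve is a Knave.

Case 1: Hank is a Knight (tells truth)
  Then exactly 1 of the three are knights.
  Counting Hank, Eve: 1 knight(s) so far. Need 0 more → Alice = Knave.
Case 2: Hank is a Knave (lies)
  Then the count is NOT 1.
  If Alice = Knight, count = 1 = 1 → claim would be true, contradicts lie.
  If Alice = Knave, count = 0 ≠ 1 → lie confirmed ✓

Alice is a Knave.

Knave


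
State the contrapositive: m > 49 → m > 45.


Original: If m > 49, then m > 45
Contrapositive: If ¬Q, then ¬P
Negate Q: not (m > 45)
Negate P: not (m > 49)

If not (m > 45), then not (m > 49).


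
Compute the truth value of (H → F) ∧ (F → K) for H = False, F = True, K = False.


H = False, F = True, K = False
Step 1: H → F is false only when H=True and F=False. Result: True
Step 2: F → K is false only when F=True and K=False. Result: False
Step 3: True ∧ False = False

False


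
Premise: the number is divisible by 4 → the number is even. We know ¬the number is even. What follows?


Modus tollens: P → Q, ¬Q ⊢ ¬P
P: the number is divisible by 4
Q: the number is even
We have P → Q and Q is false.
By modus tollens, P must be false.

It is not the case that the number is divisible by 4


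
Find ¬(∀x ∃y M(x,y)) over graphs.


Original: ∀x ∃y M(x,y)
Rule: ¬∀→∃, ¬∃→∀, negate predicate.
Negation: ∃x ∀y ¬M(x,y)

∃x ∀y ¬M(x,y)


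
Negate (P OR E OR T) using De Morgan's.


De Morgan's law: ¬(P ∨ Q ∨ R) ≡ ¬P ∧ ¬Q ∧ ¬R
¬(P ∨ E ∨ T) = ¬P ∧ ¬E ∧ ¬T

¬P ∧ ¬E ∧ ¬T


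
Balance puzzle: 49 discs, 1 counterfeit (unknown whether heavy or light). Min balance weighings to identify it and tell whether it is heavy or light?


Let n = 49. 98 possibilities (n discs × lighter/heavier); each weighing has 3 outcomes.
Bound for k weighings: say the first weighing puts j discs on each pan. If it tips, the 2j weighed discs remain suspects (each with a known direction) and k-1 weighings give 3^(k-1) outcomes; 3^(k-1) is odd, so 2j ≤ 3^(k-1) - 1. If it balances, the n - 2j unweighed discs remain with direction unknown: 2(n - 2j) ≤ 3^(k-1) - 1 by the same parity argument. Adding, n ≤ (3^(k-1) - 1) + (3^(k-1) - 1)/2 = (3^k - 3)/2, and the classical three-group strategy achieves this (3 discs in 2 weighings, 12 in 3, 39 in 4, 120 in 5).
So we need the smallest k with (3^k - 3)/2 ≥ 49.
k = 4: (3^4 - 3)/2 = 39 < 49 ✗
k = 5: (3^5 - 3)/2 = 120 ≥ 49 ✓

5


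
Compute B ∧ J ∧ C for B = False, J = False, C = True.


B = False, J = False, C = True
Step 1: B ∧ J = False AND False = False
Step 2: (False) ∧ C = (False) AND True = False
AND is true only when ALL operands are true.

False


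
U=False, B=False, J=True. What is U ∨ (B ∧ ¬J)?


U = False, B = False, J = True
Expression: U ∨ (B ∧ ¬J)
Step 1: ¬J = NOT True = False
Step 2: B ∧ ¬J = False AND False = False
Step 3: U ∨ (False) = False OR False = False

False


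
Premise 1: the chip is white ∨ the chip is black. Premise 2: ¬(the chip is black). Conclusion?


Disjunctive syllogism: P ∨ Q, ¬P ⊢ Q
Disjunction: the chip is white ∨ the chip is black
We know it is not the case that the chip is black.
By disjunctive syllogism, the other disjunct must be true.

The chip is white


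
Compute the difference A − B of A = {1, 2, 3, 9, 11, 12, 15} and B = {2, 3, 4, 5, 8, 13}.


A = {1, 2, 3, 9, 11, 12, 15}
B = {2, 3, 4, 5, 8, 13}
Operation: difference A − B
In A but not B: 1, 9, 11, 12, 15

{1, 9, 11, 12, 15}


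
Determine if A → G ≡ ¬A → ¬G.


Expression 1: A → G
Expression 2: ¬A → ¬G
Truth table (A G | Expr1 Expr2):
  T T |   T     T
  T F |   F     T   ← differ
  F T |   T     F   ← differ
  F F |   T     T
Counterexample: A=T, G=F gives Expr1 = F but Expr2 = T, so the expressions are NOT logically equivalent.

No


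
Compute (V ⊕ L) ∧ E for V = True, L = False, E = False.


V = True, L = False, E = False
Step 1: V ⊕ L = True XOR False = True
Step 2: True ∧ E = True AND False = False
XOR true when exactly one of V,L is true; then AND with E.

False


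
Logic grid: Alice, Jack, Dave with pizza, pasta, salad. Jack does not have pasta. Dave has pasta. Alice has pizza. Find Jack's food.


From clues:
  Dave → pasta
  Alice → pizza
By elimination, Jack gets the remaining.

salad


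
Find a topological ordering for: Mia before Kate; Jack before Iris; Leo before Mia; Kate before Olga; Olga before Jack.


Constraints: Mia before Kate; Jack before Iris; Leo before Mia; Kate before Olga; Olga before Jack
Method: repeatedly schedule the remaining task that has no remaining task required before it.
  Step 1: remaining {Iris, Mia, Olga, Leo, Jack, Kate}; every task except Leo still has a predecessor pending → schedule Leo.
  Step 2: remaining {Iris, Mia, Olga, Jack, Kate}; every task except Mia still has a predecessor pending → schedule Mia.
  Step 3: remaining {Iris, Olga, Jack, Kate}; every task except Kate still has a predecessor pending → schedule Kate.
  Step 4: remaining {Iris, Olga, Jack}; every task except Olga still has a predecessor pending → schedule Olga.
  Step 5: remaining {Iris, Jack}; every task except Jack still has a predecessor pending → schedule Jack.
  Step 6: only Iris remains → schedule Iris.
Resulting order:

Leo → Mia → Kate → Olga → Jack → Iris


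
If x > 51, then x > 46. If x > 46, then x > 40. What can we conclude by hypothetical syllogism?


Hypothetical syllogism: P → Q, Q → R ⊢ P → R
Premise 1: x > 51 → x > 46
Premise 2: x > 46 → x > 40
Chain the implications: the middle term (x > 46) links the two.
Conclusion: If x > 51, then x > 40.

If x > 51, then x > 40.


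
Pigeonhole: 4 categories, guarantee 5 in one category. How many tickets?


Pigeonhole: to guarantee k in one of n categories, need (k-1)×n + 1.
k = 5, n = 4
Minimum = (5-1) × 4 + 1 = 4 × 4 + 1

17


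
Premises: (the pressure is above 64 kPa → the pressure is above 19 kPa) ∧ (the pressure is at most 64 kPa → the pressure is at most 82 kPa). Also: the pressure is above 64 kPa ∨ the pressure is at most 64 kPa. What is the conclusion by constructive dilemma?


Constructive dilemma: (P → Q) ∧ (R → S), P ∨ R ⊢ Q ∨ S
Premise 1: the pressure is above 64 kPa → the pressure is above 19 kPa
Premise 2: the pressure is at most 64 kPa → the pressure is at most 82 kPa
Premise 3: the pressure is above 64 kPa ∨ the pressure is at most 64 kPa
Case 1: Assuming the pressure is above 64 kPa, then by Premise 1, the pressure is above 19 kPa.
Case 2: Assuming the pressure is at most 64 kPa, then by Premise 2, the pressure is at most 82 kPa.
Since one of the pressure is above 64 kPa or the pressure is at most 64 kPa must hold, we get the pressure is above 19 kPa or the pressure is at most 82 kPa.

The pressure is above 19 kPa or the pressure is at most 82 kPa.


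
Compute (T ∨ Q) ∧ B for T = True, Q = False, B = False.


T = True, Q = False, B = False
Step 1: T ∨ Q = True OR False = True
Step 2: True ∧ B = True AND False = False
OR is true when at least one operand is true; AND requires both.

False


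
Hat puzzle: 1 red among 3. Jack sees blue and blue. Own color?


Total red = 1, seen red = 0
Own red = 1 - 0 = 1
Jack's hat is red.

red


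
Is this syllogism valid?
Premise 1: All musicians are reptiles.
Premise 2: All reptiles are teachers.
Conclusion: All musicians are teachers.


Premise 1: All musicians are reptiles.
Premise 2: All reptiles are teachers.
Conclusion: All musicians are teachers.
Barbara syllogism (AAA-1): All A are B, All B are C → All A are C.
Middle term (reptiles) distributed in premise 2.

Valid


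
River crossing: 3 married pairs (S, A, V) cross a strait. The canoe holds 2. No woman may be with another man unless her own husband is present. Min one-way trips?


Label couples S, A, V (H = husband, W = wife).
Counting alone: 6 people, the canoe carries 2 and someone must bring it back, so each round trip nets at most +1 on the far side until the last crossing → at least 9 trips. The jealousy constraint makes 9 impossible; the shortest valid schedule has 11:
1. WS+WA →  (far: WS,WA; near: HS,HA,HV,WV)
2. WS ←       (far: WA; near: HS,HA,HV,WS,WV)
3. WS+WV →  (far: WS,WA,WV; near: HS,HA,HV)
4. WS ←       (far: WA,WV; near: HS,HA,HV,WS)
5. HA+HV →  (far: HA,WA,HV,WV; near: HS,WS)
6. HA+WA ←  (far: HV,WV; near: HS,WS,HA,WA)
7. HS+HA →  (far: HS,HA,HV,WV; near: WS,WA)
8. WV ←       (far: HS,HA,HV; near: WS,WA,WV)
9. WS+WA →  (far: HS,WS,HA,WA,HV; near: WV)
10. HV ←      (far: HS,WS,HA,WA; near: HV,WV)
11. HV+WV → (far: all six; near: empty)
In every state each wife is either with her husband or with no other man.
Minimum trips = 11

11


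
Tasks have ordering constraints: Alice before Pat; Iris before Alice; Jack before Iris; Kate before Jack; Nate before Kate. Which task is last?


Constraints: Alice before Pat; Iris before Alice; Jack before Iris; Kate before Jack; Nate before Kate
The last task can have nothing scheduled after it, so it must never appear on the left of a 'before'.
Tasks appearing before some other task: Alice, Iris, Jack, Kate, Nate.
The only task not in that list is Pat → it is last.

Pat


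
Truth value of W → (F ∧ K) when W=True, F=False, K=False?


W = True, F = False, K = False
Expression: W → (F ∧ K)
Step 1: F ∧ K = False AND False = False
Step 2: W → (False) = True → False = False

False


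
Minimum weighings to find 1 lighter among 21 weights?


Each weighing has 3 outcomes (left heavy / balance / right heavy), so k weighings distinguish at most 3^k cases; splitting into three near-equal groups achieves this.
Need 3^k ≥ 21: 3^2 = 9 < 21 ≤ 3^3 = 27
k = ⌈log₃(21)⌉ = 3

3


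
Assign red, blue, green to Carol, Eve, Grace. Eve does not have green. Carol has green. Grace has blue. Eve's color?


From clues:
  Grace → blue
  Carol → green
By elimination, Eve gets the remaining.

red


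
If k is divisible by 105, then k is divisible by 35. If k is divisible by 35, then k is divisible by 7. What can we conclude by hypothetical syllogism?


Hypothetical syllogism: P → Q, Q → R ⊢ P → R
Premise 1: k is divisible by 105 → k is divisible by 35
Premise 2: k is divisible by 35 → k is divisible by 7
Chain the implications: the middle term (k is divisible by 35) links the two.
Conclusion: If k is divisible by 105, then k is divisible by 7.

If k is divisible by 105, then k is divisible by 7.


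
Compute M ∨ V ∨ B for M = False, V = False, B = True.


M = False, V = False, B = True
Step 1: M ∨ V = False OR False = False
Step 2: False ∨ B = False OR True = True
OR is true when at least one operand is true.

True


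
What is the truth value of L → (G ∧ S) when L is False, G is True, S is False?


L = False, G = True, S = False
Step 1: G ∧ S = True AND False = False
Step 2: L → (False): false only when L=True and consequent=False.
Result: True

True


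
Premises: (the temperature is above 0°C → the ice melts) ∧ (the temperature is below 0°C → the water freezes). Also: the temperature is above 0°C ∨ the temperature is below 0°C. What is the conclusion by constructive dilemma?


Constructive dilemma: (P → Q) ∧ (R → S), P ∨ R ⊢ Q ∨ S
Premise 1: the temperature is above 0°C → the ice melts
Premise 2: the temperature is below 0°C → the water freezes
Premise 3: the temperature is above 0°C ∨ the temperature is below 0°C
Case 1: Assuming the temperature is above 0°C, then by Premise 1, the ice melts.
Case 2: Assuming the temperature is below 0°C, then by Premise 2, the water freezes.
Since one of the temperature is above 0°C or the temperature is below 0°C must hold, we get the ice melts or the water freezes.

The ice melts or the water freezes.


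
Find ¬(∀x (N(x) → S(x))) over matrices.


Original: ∀x (N(x) → S(x))
Rule: ¬∀→∃, ¬∃→∀, negate predicate.
Negation: ∃x (N(x) ∧ ¬S(x))

∃x (N(x) ∧ ¬S(x))


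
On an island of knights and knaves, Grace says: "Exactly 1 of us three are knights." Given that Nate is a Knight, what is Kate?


Grace claims exactly 1 knights among Grace, Nate, Kate.
Given: Nate is a Knight.

Case 1: Grace is a Knight (tells truth)
  Then exactly 1 of the three are knights.
  Counting Grace, Nate: 2 knight(s) so far. Need -1 more → impossible.
Case 2: Grace is a Knave (lies)
  Then the count is NOT 1.
  If Kate = Knave, count = 1 = 1 → claim would be true, contradicts lie.
  If Kate = Knight, count = 2 ≠ 1 → lie confirmed ✓

Kate is a Knight.

Knight


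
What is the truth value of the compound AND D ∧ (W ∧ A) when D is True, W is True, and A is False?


D = True, W = True, A = False
Step 1: W ∧ A = True AND False = False
Step 2: D ∧ False = True AND False = False
AND is true only when ALL operands are true.

False


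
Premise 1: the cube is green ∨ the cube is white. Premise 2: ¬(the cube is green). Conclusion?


Disjunctive syllogism: P ∨ Q, ¬P ⊢ Q
Disjunction: the cube is green ∨ the cube is white
We know it is not the case that the cube is green.
By disjunctive syllogism, the other disjunct must be true.

The cube is white


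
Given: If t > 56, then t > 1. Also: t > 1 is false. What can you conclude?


Modus tollens: P → Q, ¬Q ⊢ ¬P
P: t > 56
Q: t > 1
We have P → Q and Q is false.
By modus tollens, P must be false.

It is not the case that t > 56


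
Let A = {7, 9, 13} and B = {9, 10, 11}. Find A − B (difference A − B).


A = {7, 9, 13}
B = {9, 10, 11}
Operation: difference A − B
In A but not B: 7, 13

{7, 13}


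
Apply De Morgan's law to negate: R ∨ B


De Morgan's law: ¬(P ∨ Q) ≡ ¬P ∧ ¬Q
¬(R ∨ B) = ¬R ∧ ¬B

¬R ∧ ¬B


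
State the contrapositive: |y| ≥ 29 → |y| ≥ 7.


Original: If |y| ≥ 29, then |y| ≥ 7
Contrapositive: If ¬Q, then ¬P
Negate Q: not (|y| ≥ 7)
Negate P: not (|y| ≥ 29)

If not (|y| ≥ 7), then not (|y| ≥ 29).


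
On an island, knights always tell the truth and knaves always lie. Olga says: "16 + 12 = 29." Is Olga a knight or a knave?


Statement: "16 + 12 = 29."
Actual: 16 + 12 = 28
Claimed: 29
Statement is FALSE → Olga lies → Knave

Knave


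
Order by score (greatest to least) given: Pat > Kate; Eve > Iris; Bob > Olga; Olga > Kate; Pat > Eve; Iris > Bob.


Constraints: Pat > Kate; Eve > Iris; Bob > Olga; Olga > Kate; Pat > Eve; Iris > Bob
Method: at each step, the next-highest is the one remaining person who never appears on the smaller side of a constraint between remaining people.
  Step 1: remaining {Olga, Iris, Pat, Kate, Eve, Bob}; on the smaller side: {Olga, Iris, Kate, Eve, Bob} → Pat is next (Pat > Kate; Pat > Eve).
  Step 2: remaining {Olga, Iris, Kate, Eve, Bob}; on the smaller side: {Olga, Iris, Kate, Bob} → Eve is next (Eve > Iris).
  Step 3: remaining {Olga, Iris, Kate, Bob}; on the smaller side: {Olga, Kate, Bob} → Iris is next (Iris > Bob).
  Step 4: remaining {Olga, Kate, Bob}; on the smaller side: {Olga, Kate} → Bob is next (Bob > Olga).
  Step 5: remaining {Olga, Kate}; on the smaller side: {Kate} → Olga is next (Olga > Kate).
  Step 6: only Kate remains → lowest.
Final ranking (highest to lowest):

Pat > Eve > Iris > Bob > Olga > Kate


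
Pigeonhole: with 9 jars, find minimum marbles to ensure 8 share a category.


Pigeonhole: to guarantee k in one of n categories, need (k-1)×n + 1.
k = 8, n = 9
Minimum = (8-1) × 9 + 1 = 7 × 9 + 1

64


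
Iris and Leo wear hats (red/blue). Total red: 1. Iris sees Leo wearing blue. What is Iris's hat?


Total red = 1, Leo = blue
Red accounted for: 0
Remaining for Iris: 1
Iris's hat is red.

red


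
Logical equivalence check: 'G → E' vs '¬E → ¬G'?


Expression 1: G → E
Expression 2: ¬E → ¬G
Truth table (G E | Expr1 Expr2):
  T T |   T     T
  T F |   F     F
  F T |   T     T
  F F |   T     T
All 4 rows agree, so the expressions are logically equivalent.

Yes


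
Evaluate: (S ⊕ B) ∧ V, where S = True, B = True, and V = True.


S = True, B = True, V = True
Step 1: S ⊕ B = True XOR True = False
Step 2: False ∧ V = False AND True = False
XOR true when exactly one of S,B is true; then AND with V.

False


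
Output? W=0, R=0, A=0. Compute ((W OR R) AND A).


W OR R = 0|0 = 0
0 AND 0 = 0

0


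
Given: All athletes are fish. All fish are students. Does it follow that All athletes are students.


Premise 1: All athletes are fish.
Premise 2: All fish are students.
Conclusion: All athletes are students.
Barbara syllogism (AAA-1): All A are B, All B are C → All A are C.
Middle term (fish) distributed in premise 2.

Valid


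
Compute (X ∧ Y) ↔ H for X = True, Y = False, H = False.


X = True, Y = False, H = False
Step 1: X ∧ Y = True AND False = False
Step 2: (False) ↔ H: true when both sides have same truth value.
Result: False ↔ False = True

True


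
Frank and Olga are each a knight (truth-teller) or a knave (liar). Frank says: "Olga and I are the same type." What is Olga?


Frank says: "Olga and I are the same type."
Case 1: Frank is a Knight (truth-teller)
  Statement is true → they ARE the same → Olga is also a Knight
Case 2: Frank is a Knave (liar)
  Statement is false → they are NOT the same → Olga is a Knight
In both cases, Olga is a Knight.

Knight


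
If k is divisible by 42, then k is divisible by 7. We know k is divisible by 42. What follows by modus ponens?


Modus ponens: P → Q, P ⊢ Q
P: k is divisible by 42
Q: k is divisible by 7
We have P → Q and P is true.
By modus ponens, Q must be true.

k is divisible by 7


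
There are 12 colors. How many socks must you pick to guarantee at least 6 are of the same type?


Pigeonhole: to guarantee k in one of n categories, need (k-1)×n + 1.
k = 6, n = 12
Minimum = (6-1) × 12 + 1 = 5 × 12 + 1

61


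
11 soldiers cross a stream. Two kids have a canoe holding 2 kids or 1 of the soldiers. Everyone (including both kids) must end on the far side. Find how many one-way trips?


Per crossing of one of the soldiers: kids→, one←, one of the soldiers→, one← = 4 trips
11 × 4 = 44, + 1 final kids→ = 45
Minimum trips = 45

45


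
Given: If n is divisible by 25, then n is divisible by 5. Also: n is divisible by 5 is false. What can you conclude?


Modus tollens: P → Q, ¬Q ⊢ ¬P
P: n is divisible by 25
Q: n is divisible by 5
We have P → Q and Q is false.
By modus tollens, P must be false.

It is not the case that n is divisible by 25


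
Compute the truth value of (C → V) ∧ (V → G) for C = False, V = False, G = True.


C = False, V = False, G = True
Step 1: C → V is false only when C=True and V=False. Result: True
Step 2: V → G is false only when V=True and G=False. Result: True
Step 3: True ∧ True = True

True


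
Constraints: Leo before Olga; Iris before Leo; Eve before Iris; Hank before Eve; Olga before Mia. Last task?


Constraints: Leo before Olga; Iris before Leo; Eve before Iris; Hank before Eve; Olga before Mia
The last task can have nothing scheduled after it, so it must never appear on the left of a 'before'.
Tasks appearing before some other task: Leo, Iris, Eve, Hank, Olga.
The only task not in that list is Mia → it is last.

Mia


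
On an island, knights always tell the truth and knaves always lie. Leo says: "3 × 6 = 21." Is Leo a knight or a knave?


Statement: "3 × 6 = 21."
Actual: 3 × 6 = 18
Claimed: 21
Statement is FALSE → Leo lies → Knave

Knave


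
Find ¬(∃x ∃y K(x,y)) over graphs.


Original: ∃x ∃y K(x,y)
Rule: ¬∀→∃, ¬∃→∀, negate predicate.
Negation: ∀x ∀y ¬K(x,y)

∀x ∀y ¬K(x,y)


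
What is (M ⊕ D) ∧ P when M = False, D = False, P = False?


M = False, D = False, P = False
Step 1: M ⊕ D = False XOR False = False
Step 2: False ∧ P = False AND False = False
XOR true when exactly one of M,D is true; then AND with P.

False


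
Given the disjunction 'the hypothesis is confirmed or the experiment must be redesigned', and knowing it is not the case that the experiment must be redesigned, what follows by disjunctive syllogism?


Disjunctive syllogism: P ∨ Q, ¬P ⊢ Q
Disjunction: the hypothesis is confirmed ∨ the experiment must be redesigned
We know it is not the case that the experiment must be redesigned.
By disjunctive syllogism, the other disjunct must be true.

The hypothesis is confirmed


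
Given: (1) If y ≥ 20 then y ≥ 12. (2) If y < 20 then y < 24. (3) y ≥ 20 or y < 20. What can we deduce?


Constructive dilemma: (P → Q) ∧ (R → S), P ∨ R ⊢ Q ∨ S
Premise 1: y ≥ 20 → y ≥ 12
Premise 2: y < 20 → y < 24
Premise 3: y ≥ 20 ∨ y < 20
Case 1: Assuming y ≥ 20, then by Premise 1, y ≥ 12.
Case 2: Assuming y < 20, then by Premise 2, y < 24.
Since one of y ≥ 20 or y < 20 must hold, we get y ≥ 12 or y < 24.

y ≥ 12 or y < 24.


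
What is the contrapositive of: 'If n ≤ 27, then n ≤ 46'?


Original: If n ≤ 27, then n ≤ 46
Contrapositive: If ¬Q, then ¬P
Negate Q: not (n ≤ 46)
Negate P: not (n ≤ 27)

If not (n ≤ 46), then not (n ≤ 27).


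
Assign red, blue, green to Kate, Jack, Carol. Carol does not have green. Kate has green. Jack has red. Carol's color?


From clues:
  Kate → green
  Jack → red
By elimination, Carol gets the remaining.

blue


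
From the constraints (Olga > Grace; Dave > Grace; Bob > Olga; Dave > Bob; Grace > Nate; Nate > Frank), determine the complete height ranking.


Constraints: Olga > Grace; Dave > Grace; Bob > Olga; Dave > Bob; Grace > Nate; Nate > Frank
Method: at each step, the next-highest is the one remaining person who never appears on the smaller side of a constraint between remaining people.
  Step 1: remaining {Dave, Bob, Grace, Nate, Olga, Frank}; on the smaller side: {Bob, Grace, Nate, Olga, Frank} → Dave is next (Dave > Grace; Dave > Bob).
  Step 2: remaining {Bob, Grace, Nate, Olga, Frank}; on the smaller side: {Grace, Nate, Olga, Frank} → Bob is next (Bob > Olga).
  Step 3: remaining {Grace, Nate, Olga, Frank}; on the smaller side: {Grace, Nate, Frank} → Olga is next (Olga > Grace).
  Step 4: remaining {Grace, Nate, Frank}; on the smaller side: {Nate, Frank} → Grace is next (Grace > Nate).
  Step 5: remaining {Nate, Frank}; on the smaller side: {Frank} → Nate is next (Nate > Frank).
  Step 6: only Frank remains → lowest.
Final ranking (highest to lowest):

Dave > Bob > Olga > Grace > Nate > Frank


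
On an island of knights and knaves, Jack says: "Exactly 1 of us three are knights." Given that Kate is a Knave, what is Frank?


Jack claims exactly 1 knights among Jack, Kate, Frank.
Given: Kate is a Knave.

Case 1: Jack is a Knight (tells truth)
  Then exactly 1 of the three are knights.
  Counting Jack, Kate: 1 knight(s) so far. Need 0 more → Frank = Knave.
Case 2: Jack is a Knave (lies)
  Then the count is NOT 1.
  If Frank = Knight, count = 1 = 1 → claim would be true, contradicts lie.
  If Frank = Knave, count = 0 ≠ 1 → lie confirmed ✓

Frank is a Knave.

Knave


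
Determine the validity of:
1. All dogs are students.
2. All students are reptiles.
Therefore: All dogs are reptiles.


Premise 1: All dogs are students.
Premise 2: All students are reptiles.
Conclusion: All dogs are reptiles.
Barbara syllogism (AAA-1): All A are B, All B are C → All A are C.
Middle term (students) distributed in premise 2.

Valid


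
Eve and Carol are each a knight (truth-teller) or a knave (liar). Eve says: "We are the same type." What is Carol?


Eve says: "We are the same type."
Case 1: Eve is a Knight (truth-teller)
  Statement is true → they ARE the same → Carol is also a Knight
Case 2: Eve is a Knave (liar)
  Statement is false → they are NOT the same → Carol is a Knight
In both cases, Carol is a Knight.

Knight


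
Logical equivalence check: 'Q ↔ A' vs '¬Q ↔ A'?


Expression 1: Q ↔ A
Expression 2: ¬Q ↔ A
Truth table (Q A | Expr1 Expr2):
  T T |   T     F   ← differ
  T F |   F     T   ← differ
  F T |   F     T   ← differ
  F F |   T     F   ← differ
Counterexample: Q=T, A=T gives Expr1 = T but Expr2 = F, so the expressions are NOT logically equivalent.

No


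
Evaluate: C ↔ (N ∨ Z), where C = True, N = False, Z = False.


C = True, N = False, Z = False
Step 1: N ∨ Z = False OR False = False
Step 2: C ↔ (False): true when both sides have same truth value.
Result: True ↔ False = False

False


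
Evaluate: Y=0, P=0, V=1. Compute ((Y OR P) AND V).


Y OR P = 0|0 = 0
0 AND 1 = 0

0


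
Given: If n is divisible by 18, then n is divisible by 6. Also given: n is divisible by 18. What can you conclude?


Modus ponens: P → Q, P ⊢ Q
P: n is divisible by 18
Q: n is divisible by 6
We have P → Q and P is true.
By modus ponens, Q must be true.

n is divisible by 6


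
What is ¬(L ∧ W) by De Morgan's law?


De Morgan's law: ¬(P ∧ Q) ≡ ¬P ∨ ¬Q
¬(L ∧ W) = ¬L ∨ ¬W

¬L ∨ ¬W


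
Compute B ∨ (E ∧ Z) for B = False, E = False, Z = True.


B = False, E = False, Z = True
Step 1: E ∧ Z = False AND True = False
Step 2: B ∨ False = False OR False = False
AND evaluated first (higher precedence); then OR applied.

False


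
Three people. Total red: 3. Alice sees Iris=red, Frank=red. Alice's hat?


Total red = 3, seen red = 2
Own red = 3 - 2 = 1
Alice's hat is red.

red


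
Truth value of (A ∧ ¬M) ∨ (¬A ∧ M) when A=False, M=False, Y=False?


A = False, M = False, Y = False
Expression: (A ∧ ¬M) ∨ (¬A ∧ M)
Step 1: ¬M = NOT False = True
Step 2: A ∧ ¬M = False AND True = False
Step 3: ¬A = NOT False = True
Step 4: ¬A ∧ M = True AND False = False
Step 5: (False) ∨ (False) = False OR False = False

False


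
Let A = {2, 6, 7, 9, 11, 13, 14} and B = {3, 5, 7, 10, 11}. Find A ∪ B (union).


A = {2, 6, 7, 9, 11, 13, 14}
B = {3, 5, 7, 10, 11}
Operation: union
All elements combined: 2, 3, 5, 6, 7, 9, 10, 11, 13, 14

{2, 3, 5, 6, 7, 9, 10, 11, 13, 14}


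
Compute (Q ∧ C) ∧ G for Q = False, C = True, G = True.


Q = False, C = True, G = True
Step 1: Q ∧ C = False AND True = False
Step 2: False ∧ G = False AND True = False
AND is true only when ALL operands are true.

False


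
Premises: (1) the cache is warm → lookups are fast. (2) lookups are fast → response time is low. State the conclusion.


Hypothetical syllogism: P → Q, Q → R ⊢ P → R
Premise 1: the cache is warm → lookups are fast
Premise 2: lookups are fast → response time is low
Chain the implications: the middle term (lookups are fast) links the two.
Conclusion: If the cache is warm, then response time is low.

If the cache is warm, then response time is low.


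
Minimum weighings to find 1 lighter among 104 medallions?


Each weighing has 3 outcomes (left heavy / balance / right heavy), so k weighings distinguish at most 3^k cases; splitting into three near-equal groups achieves this.
Need 3^k ≥ 104: 3^4 = 81 < 104 ≤ 3^5 = 243
k = ⌈log₃(104)⌉ = 5

5


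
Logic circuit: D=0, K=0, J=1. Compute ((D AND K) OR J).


D AND K = 0&0 = 0
0 OR 1 = 1

1


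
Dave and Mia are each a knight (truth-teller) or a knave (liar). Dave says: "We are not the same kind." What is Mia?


Dave says: "We are not the same kind."
Case 1: Dave is a Knight (truth-teller)
  Statement is true → they ARE different → Mia is a Knave
Case 2: Dave is a Knave (liar)
  Statement is false → they are NOT different → Mia is a Knave
In both cases, Mia is a Knave.

Knave


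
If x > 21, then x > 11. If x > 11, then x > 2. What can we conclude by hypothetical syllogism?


Hypothetical syllogism: P → Q, Q → R ⊢ P → R
Premise 1: x > 21 → x > 11
Premise 2: x > 11 → x > 2
Chain the implications: the middle term (x > 11) links the two.
Conclusion: If x > 21, then x > 2.

If x > 21, then x > 2.


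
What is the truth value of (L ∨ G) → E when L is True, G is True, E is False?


L = True, G = True, E = False
Step 1: L ∨ G = True OR True = True
Step 2: (True) → E: false only when antecedent=True and E=False.
Result: False

False


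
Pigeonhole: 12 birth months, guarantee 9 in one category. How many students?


Pigeonhole: to guarantee k in one of n categories, need (k-1)×n + 1.
k = 9, n = 12
Minimum = (9-1) × 12 + 1 = 8 × 12 + 1

97
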